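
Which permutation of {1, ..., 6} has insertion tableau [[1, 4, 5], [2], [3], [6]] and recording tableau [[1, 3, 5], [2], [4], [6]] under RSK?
6 3 4 2 5 1

Reverse the RSK construction: for i from n down to 1, find the cell of Q containing i, remove the entry at that cell from P, and reverse-bump it up through P; the value ejected from row 1 is w(i).

Step i=6: Q has 6 at row 4, column 1; remove 6 from row 4 of P and reverse-bump: 6 enters row 3 and ejects 3; 3 enters row 2 and ejects 2; 2 enters row 1 and ejects 1. So w(6) = 1. P is now [[2, 4, 5], [3], [6]].
Step i=5: Q has 5 at row 1, column 3; remove that cell from P, ejecting 5. So w(5) = 5. P is now [[2, 4], [3], [6]].
Step i=4: Q has 4 at row 3, column 1; remove 6 from row 3 of P and reverse-bump: 6 enters row 2 and ejects 3; 3 enters row 1 and ejects 2. So w(4) = 2. P is now [[3, 4], [6]].
Step i=3: Q has 3 at row 1, column 2; remove that cell from P, ejecting 4. So w(3) = 4. P is now [[3], [6]].
Step i=2: Q has 2 at row 2, column 1; remove 6 from row 2 of P and reverse-bump: 6 enters row 1 and ejects 3. So w(2) = 3. P is now [[6]].
Step i=1: Q has 1 at row 1, column 1; remove that cell from P, ejecting 6. So w(1) = 6. P is now [].

So w = 6 3 4 2 5 1.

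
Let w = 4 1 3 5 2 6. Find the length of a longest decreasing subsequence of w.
3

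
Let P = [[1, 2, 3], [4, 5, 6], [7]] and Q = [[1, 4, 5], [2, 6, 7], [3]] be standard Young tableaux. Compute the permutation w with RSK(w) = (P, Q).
7 4 1 5 6 2 3

Reverse RSK: for i = n, n-1, ..., 1, locate i in Q, remove the corresponding corner cell from P, and reverse-bump its entry up through P; the value ejected from row 1 is w(i).

So w = 7 4 1 5 6 2 3.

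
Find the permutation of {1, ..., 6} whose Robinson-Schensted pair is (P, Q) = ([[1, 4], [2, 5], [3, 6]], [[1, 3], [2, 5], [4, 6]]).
Reverse the RSK construction: for i from n down to 1, find the cell of Q containing i, remove the entry at that cell from P, and reverse-bump it up through P; the value ejected from row 1 is w(i).

Step i=6: Q has 6 at row 3, column 2; remove 6 from row 3 of P and reverse-bump: 6 enters row 2 and ejects 5; 5 enters row 1 and ejects 4. So w(6) = 4. P is now [[1, 5], [2, 6], [3]].
Step i=5: Q has 5 at row 2, column 2; remove 6 from row 2 of P and reverse-bump: 6 enters row 1 and ejects 5. So w(5) = 5. P is now [[1, 6], [2], [3]].
Step i=4: Q has 4 at row 3, column 1; remove 3 from row 3 of P and reverse-bump: 3 enters row 2 and ejects 2; 2 enters row 1 and ejects 1. So w(4) = 1. P is now [[2, 6], [3]].
Step i=3: Q has 3 at row 1, column 2; remove that cell from P, ejecting 6. So w(3) = 6. P is now [[2], [3]].
Step i=2: Q has 2 at row 2, column 1; remove 3 from row 2 of P and reverse-bump: 3 enters row 1 and ejects 2. So w(2) = 2. P is now [[3]].
Step i=1: Q has 1 at row 1, column 1; remove that cell from P, ejecting 3. So w(1) = 3. P is now [].

So w = 3 2 6 1 5 4.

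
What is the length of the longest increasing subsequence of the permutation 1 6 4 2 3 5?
4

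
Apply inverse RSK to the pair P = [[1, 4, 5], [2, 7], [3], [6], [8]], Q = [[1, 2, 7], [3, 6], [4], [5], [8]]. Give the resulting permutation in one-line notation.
Reverse the RSK construction: for i from n down to 1, find the cell of Q containing i, remove the entry at that cell from P, and reverse-bump it up through P; the value ejected from row 1 is w(i).

Step i=8: Q has 8 at row 5, column 1; remove 8 from row 5 of P and reverse-bump: 8 enters row 4 and ejects 6; 6 enters row 3 and ejects 3; 3 enters row 2 and ejects 2; 2 enters row 1 and ejects 1. So w(8) = 1. P is now [[2, 4, 5], [3, 7], [6], [8]].
Step i=7: Q has 7 at row 1, column 3; remove that cell from P, ejecting 5. So w(7) = 5. P is now [[2, 4], [3, 7], [6], [8]].
Step i=6: Q has 6 at row 2, column 2; remove 7 from row 2 of P and reverse-bump: 7 enters row 1 and ejects 4. So w(6) = 4. P is now [[2, 7], [3], [6], [8]].
Step i=5: Q has 5 at row 4, column 1; remove 8 from row 4 of P and reverse-bump: 8 enters row 3 and ejects 6; 6 enters row 2 and ejects 3; 3 enters row 1 and ejects 2. So w(5) = 2. P is now [[3, 7], [6], [8]].
Step i=4: Q has 4 at row 3, column 1; remove 8 from row 3 of P and reverse-bump: 8 enters row 2 and ejects 6; 6 enters row 1 and ejects 3. So w(4) = 3. P is now [[6, 7], [8]].
Step i=3: Q has 3 at row 2, column 1; remove 8 from row 2 of P and reverse-bump: 8 enters row 1 and ejects 7. So w(3) = 7. P is now [[6, 8]].
Step i=2: Q has 2 at row 1, column 2; remove that cell from P, ejecting 8. So w(2) = 8. P is now [[6]].
Step i=1: Q has 1 at row 1, column 1; remove that cell from P, ejecting 6. So w(1) = 6. P is now [].

So w = 6 8 7 3 2 4 5 1.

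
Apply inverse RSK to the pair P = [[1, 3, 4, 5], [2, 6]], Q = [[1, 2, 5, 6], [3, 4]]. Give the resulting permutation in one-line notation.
2 6 1 3 4 5

Reverse the RSK construction: for i from n down to 1, find the cell of Q containing i, remove the entry at that cell from P, and reverse-bump it up through P; the value ejected from row 1 is w(i).

Step i=6: Q has 6 at row 1, column 4; remove that cell from P, ejecting 5. So w(6) = 5. P is now [[1, 3, 4], [2, 6]].
Step i=5: Q has 5 at row 1, column 3; remove that cell from P, ejecting 4. So w(5) = 4. P is now [[1, 3], [2, 6]].
Step i=4: Q has 4 at row 2, column 2; remove 6 from row 2 of P and reverse-bump: 6 enters row 1 and ejects 3. So w(4) = 3. P is now [[1, 6], [2]].
Step i=3: Q has 3 at row 2, column 1; remove 2 from row 2 of P and reverse-bump: 2 enters row 1 and ejects 1. So w(3) = 1. P is now [[2, 6]].
Step i=2: Q has 2 at row 1, column 2; remove that cell from P, ejecting 6. So w(2) = 6. P is now [[2]].
Step i=1: Q has 1 at row 1, column 1; remove that cell from P, ejecting 2. So w(1) = 2. P is now [].

So w = 2 6 1 3 4 5.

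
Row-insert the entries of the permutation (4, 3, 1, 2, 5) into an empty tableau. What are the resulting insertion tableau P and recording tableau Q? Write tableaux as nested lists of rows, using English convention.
P = [[1, 2, 5], [3], [4]], Q = [[1, 4, 5], [2], [3]]

Insert each entry of the permutation into P by Schensted row insertion, recording in Q the position of each new cell.

Insert 4: appended to row 1. P = [[4]], Q = [[1]].
Insert 3: 3 bumps 4 from row 1; 4 starts row 2. P = [[3], [4]], Q = [[1], [2]].
Insert 1: 1 bumps 3 from row 1; 3 bumps 4 from row 2; 4 starts row 3. P = [[1], [3], [4]], Q = [[1], [2], [3]].
Insert 2: appended to row 1. P = [[1, 2], [3], [4]], Q = [[1, 4], [2], [3]].
Insert 5: appended to row 1. P = [[1, 2, 5], [3], [4]], Q = [[1, 4, 5], [2], [3]].

So P = [[1, 2, 5], [3], [4]], Q = [[1, 4, 5], [2], [3]].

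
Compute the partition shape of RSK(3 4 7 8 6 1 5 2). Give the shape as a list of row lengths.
[4, 2, 1, 1]

Row-insert each entry into an empty tableau.

After inserting 3: P = [[3]].
After inserting 4: P = [[3, 4]].
After inserting 7: P = [[3, 4, 7]].
After inserting 8: P = [[3, 4, 7, 8]].
After inserting 6: P = [[3, 4, 6, 8], [7]].
After inserting 1: P = [[1, 4, 6, 8], [3], [7]].
After inserting 5: P = [[1, 4, 5, 8], [3, 6], [7]].
After inserting 2: P = [[1, 2, 5, 8], [3, 4], [6], [7]].

The final insertion tableau P = [[1, 2, 5, 8], [3, 4], [6], [7]] has shape [4, 2, 1, 1].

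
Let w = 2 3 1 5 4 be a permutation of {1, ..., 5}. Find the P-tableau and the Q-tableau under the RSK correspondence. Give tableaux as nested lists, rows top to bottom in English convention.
Insert each entry of the permutation into P by Schensted row insertion, recording in Q the position of each new cell.

Insert 2: appended to row 1. P = [[2]].
Insert 3: appended to row 1. P = [[2, 3]].
Insert 1: 1 bumps 2 from row 1; 2 starts row 2. P = [[1, 3], [2]].
Insert 5: appended to row 1. P = [[1, 3, 5], [2]].
Insert 4: 4 bumps 5 from row 1; 5 appends to row 2. P = [[1, 3, 4], [2, 5]].

So P = [[1, 3, 4], [2, 5]], Q = [[1, 2, 4], [3, 5]].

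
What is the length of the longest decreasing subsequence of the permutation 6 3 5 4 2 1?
5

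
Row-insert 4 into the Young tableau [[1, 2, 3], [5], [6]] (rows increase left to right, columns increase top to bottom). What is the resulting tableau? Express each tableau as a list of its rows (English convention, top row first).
[[1, 2, 3, 4], [5], [6]]

4 is larger than every entry of row 1, so it is appended to row 1. The new tableau is [[1, 2, 3, 4], [5], [6]].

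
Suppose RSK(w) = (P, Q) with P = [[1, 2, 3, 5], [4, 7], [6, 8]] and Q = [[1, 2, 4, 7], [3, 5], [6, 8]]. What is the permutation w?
Reverse the RSK construction: for i from n down to 1, find the cell of Q containing i, remove the entry at that cell from P, and reverse-bump it up through P; the value ejected from row 1 is w(i).

Step i=8: Q has 8 at row 3, column 2; remove 8 from row 3 of P and reverse-bump: 8 enters row 2 and ejects 7; 7 enters row 1 and ejects 5. So w(8) = 5. P is now [[1, 2, 3, 7], [4, 8], [6]].
Step i=7: Q has 7 at row 1, column 4; remove that cell from P, ejecting 7. So w(7) = 7. P is now [[1, 2, 3], [4, 8], [6]].
Step i=6: Q has 6 at row 3, column 1; remove 6 from row 3 of P and reverse-bump: 6 enters row 2 and ejects 4; 4 enters row 1 and ejects 3. So w(6) = 3. P is now [[1, 2, 4], [6, 8]].
Step i=5: Q has 5 at row 2, column 2; remove 8 from row 2 of P and reverse-bump: 8 enters row 1 and ejects 4. So w(5) = 4. P is now [[1, 2, 8], [6]].
Step i=4: Q has 4 at row 1, column 3; remove that cell from P, ejecting 8. So w(4) = 8. P is now [[1, 2], [6]].
Step i=3: Q has 3 at row 2, column 1; remove 6 from row 2 of P and reverse-bump: 6 enters row 1 and ejects 2. So w(3) = 2. P is now [[1, 6]].
Step i=2: Q has 2 at row 1, column 2; remove that cell from P, ejecting 6. So w(2) = 6. P is now [[1]].
Step i=1: Q has 1 at row 1, column 1; remove that cell from P, ejecting 1. So w(1) = 1. P is now [].

So w = 1 6 2 8 4 3 7 5.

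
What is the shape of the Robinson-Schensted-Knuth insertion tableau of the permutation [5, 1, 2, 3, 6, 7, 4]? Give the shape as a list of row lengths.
[5, 2]

Row-insert each entry into an empty tableau.

After inserting 5: P = [[5]].
After inserting 1: P = [[1], [5]].
After inserting 2: P = [[1, 2], [5]].
After inserting 3: P = [[1, 2, 3], [5]].
After inserting 6: P = [[1, 2, 3, 6], [5]].
After inserting 7: P = [[1, 2, 3, 6, 7], [5]].
After inserting 4: P = [[1, 2, 3, 4, 7], [5, 6]].

The final insertion tableau P = [[1, 2, 3, 4, 7], [5, 6]] has shape [5, 2].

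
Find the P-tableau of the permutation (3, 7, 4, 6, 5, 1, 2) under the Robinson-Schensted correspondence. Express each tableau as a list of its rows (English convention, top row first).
Insert 3: appended to row 1. P = [[3]].
Insert 7: appended to row 1. P = [[3, 7]].
Insert 4: 4 bumps 7 from row 1; 7 starts row 2. P = [[3, 4], [7]].
Insert 6: appended to row 1. P = [[3, 4, 6], [7]].
Insert 5: 5 bumps 6 from row 1; 6 bumps 7 from row 2; 7 starts row 3. P = [[3, 4, 5], [6], [7]].
Insert 1: 1 bumps 3 from row 1; 3 bumps 6 from row 2; 6 bumps 7 from row 3; 7 starts row 4. P = [[1, 4, 5], [3], [6], [7]].
Insert 2: 2 bumps 4 from row 1; 4 appends to row 2. P = [[1, 2, 5], [3, 4], [6], [7]].

So P = [[1, 2, 5], [3, 4], [6], [7]].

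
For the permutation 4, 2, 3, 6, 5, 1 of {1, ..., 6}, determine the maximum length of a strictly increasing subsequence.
3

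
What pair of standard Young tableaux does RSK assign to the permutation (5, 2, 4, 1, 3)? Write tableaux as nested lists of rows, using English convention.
Insert each entry of the permutation into P by Schensted row insertion, recording in Q the position of each new cell.

After inserting 5: P = [[5]].
After inserting 2: P = [[2], [5]].
After inserting 4: P = [[2, 4], [5]].
After inserting 1: P = [[1, 4], [2], [5]].
After inserting 3: P = [[1, 3], [2, 4], [5]].

So P = [[1, 3], [2, 4], [5]], Q = [[1, 3], [2, 5], [4]].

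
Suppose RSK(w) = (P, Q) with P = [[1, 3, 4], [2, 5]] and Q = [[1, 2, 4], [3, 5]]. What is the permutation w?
2 3 1 5 4

Reverse the RSK construction: for i from n down to 1, find the cell of Q containing i, remove the entry at that cell from P, and reverse-bump it up through P; the value ejected from row 1 is w(i).

Step i=5: Q has 5 at row 2, column 2; remove 5 from row 2 of P and reverse-bump: 5 enters row 1 and ejects 4. So w(5) = 4. P is now [[1, 3, 5], [2]].
Step i=4: Q has 4 at row 1, column 3; remove that cell from P, ejecting 5. So w(4) = 5. P is now [[1, 3], [2]].
Step i=3: Q has 3 at row 2, column 1; remove 2 from row 2 of P and reverse-bump: 2 enters row 1 and ejects 1. So w(3) = 1. P is now [[2, 3]].
Step i=2: Q has 2 at row 1, column 2; remove that cell from P, ejecting 3. So w(2) = 3. P is now [[2]].
Step i=1: Q has 1 at row 1, column 1; remove that cell from P, ejecting 2. So w(1) = 2. P is now [].

So w = 2 3 1 5 4.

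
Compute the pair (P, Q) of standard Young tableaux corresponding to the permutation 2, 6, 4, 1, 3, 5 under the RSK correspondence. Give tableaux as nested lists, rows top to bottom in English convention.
P = [[1, 3, 5], [2, 4], [6]], Q = [[1, 2, 6], [3, 5], [4]]

Insert each entry of the permutation into P by Schensted row insertion, recording in Q the position of each new cell.

Insert 2: appended to row 1. P = [[2]].
Insert 6: appended to row 1. P = [[2, 6]].
Insert 4: 4 bumps 6 from row 1; 6 starts row 2. P = [[2, 4], [6]].
Insert 1: 1 bumps 2 from row 1; 2 bumps 6 from row 2; 6 starts row 3. P = [[1, 4], [2], [6]].
Insert 3: 3 bumps 4 from row 1; 4 appends to row 2. P = [[1, 3], [2, 4], [6]].
Insert 5: appended to row 1. P = [[1, 3, 5], [2, 4], [6]].

So P = [[1, 3, 5], [2, 4], [6]], Q = [[1, 2, 6], [3, 5], [4]].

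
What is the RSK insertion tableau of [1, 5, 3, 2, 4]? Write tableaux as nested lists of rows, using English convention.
Insert 1: appended to row 1. P = [[1]].
Insert 5: appended to row 1. P = [[1, 5]].
Insert 3: 3 bumps 5 from row 1; 5 starts row 2. P = [[1, 3], [5]].
Insert 2: 2 bumps 3 from row 1; 3 bumps 5 from row 2; 5 starts row 3. P = [[1, 2], [3], [5]].
Insert 4: appended to row 1. P = [[1, 2, 4], [3], [5]].

So P = [[1, 2, 4], [3], [5]].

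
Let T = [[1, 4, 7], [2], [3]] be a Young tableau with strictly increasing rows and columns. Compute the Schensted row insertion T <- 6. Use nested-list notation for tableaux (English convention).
[[1, 4, 6], [2, 7], [3]]

In row 1, 6 replaces 7 (the leftmost entry greater than 6); 7 is bumped to row 2. 7 is appended to row 2. The new tableau is [[1, 4, 6], [2, 7], [3]].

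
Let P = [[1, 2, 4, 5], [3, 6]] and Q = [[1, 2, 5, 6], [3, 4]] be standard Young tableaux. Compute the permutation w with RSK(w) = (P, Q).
Reverse the RSK construction: for i from n down to 1, find the cell of Q containing i, remove the entry at that cell from P, and reverse-bump it up through P; the value ejected from row 1 is w(i).

Step i=6: Q has 6 at row 1, column 4; remove that cell from P, ejecting 5. So w(6) = 5. P is now [[1, 2, 4], [3, 6]].
Step i=5: Q has 5 at row 1, column 3; remove that cell from P, ejecting 4. So w(5) = 4. P is now [[1, 2], [3, 6]].
Step i=4: Q has 4 at row 2, column 2; remove 6 from row 2 of P and reverse-bump: 6 enters row 1 and ejects 2. So w(4) = 2. P is now [[1, 6], [3]].
Step i=3: Q has 3 at row 2, column 1; remove 3 from row 2 of P and reverse-bump: 3 enters row 1 and ejects 1. So w(3) = 1. P is now [[3, 6]].
Step i=2: Q has 2 at row 1, column 2; remove that cell from P, ejecting 6. So w(2) = 6. P is now [[3]].
Step i=1: Q has 1 at row 1, column 1; remove that cell from P, ejecting 3. So w(1) = 3. P is now [].

So w = 3 6 1 2 4 5.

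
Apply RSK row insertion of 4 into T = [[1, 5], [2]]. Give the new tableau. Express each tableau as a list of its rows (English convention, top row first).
In row 1, 4 replaces 5 (the leftmost entry greater than 4); 5 is bumped to row 2. 5 is appended to row 2. The new tableau is [[1, 4], [2, 5]].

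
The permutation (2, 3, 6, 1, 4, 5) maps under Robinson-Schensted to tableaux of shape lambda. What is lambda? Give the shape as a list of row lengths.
[4, 2]

Row-insert each entry into an empty tableau.

After inserting 2: P = [[2]].
After inserting 3: P = [[2, 3]].
After inserting 6: P = [[2, 3, 6]].
After inserting 1: P = [[1, 3, 6], [2]].
After inserting 4: P = [[1, 3, 4], [2, 6]].
After inserting 5: P = [[1, 3, 4, 5], [2, 6]].

The final insertion tableau P = [[1, 3, 4, 5], [2, 6]] has shape [4, 2].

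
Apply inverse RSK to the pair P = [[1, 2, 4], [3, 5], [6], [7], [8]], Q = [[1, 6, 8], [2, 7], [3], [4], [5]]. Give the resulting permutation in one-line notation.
Reverse the RSK construction: for i from n down to 1, find the cell of Q containing i, remove the entry at that cell from P, and reverse-bump it up through P; the value ejected from row 1 is w(i).

Step i=8: Q has 8 at row 1, column 3; remove that cell from P, ejecting 4. So w(8) = 4. P is now [[1, 2], [3, 5], [6], [7], [8]].
Step i=7: Q has 7 at row 2, column 2; remove 5 from row 2 of P and reverse-bump: 5 enters row 1 and ejects 2. So w(7) = 2. P is now [[1, 5], [3], [6], [7], [8]].
Step i=6: Q has 6 at row 1, column 2; remove that cell from P, ejecting 5. So w(6) = 5. P is now [[1], [3], [6], [7], [8]].
Step i=5: Q has 5 at row 5, column 1; remove 8 from row 5 of P and reverse-bump: 8 enters row 4 and ejects 7; 7 enters row 3 and ejects 6; 6 enters row 2 and ejects 3; 3 enters row 1 and ejects 1. So w(5) = 1. P is now [[3], [6], [7], [8]].
Step i=4: Q has 4 at row 4, column 1; remove 8 from row 4 of P and reverse-bump: 8 enters row 3 and ejects 7; 7 enters row 2 and ejects 6; 6 enters row 1 and ejects 3. So w(4) = 3. P is now [[6], [7], [8]].
Step i=3: Q has 3 at row 3, column 1; remove 8 from row 3 of P and reverse-bump: 8 enters row 2 and ejects 7; 7 enters row 1 and ejects 6. So w(3) = 6. P is now [[7], [8]].
Step i=2: Q has 2 at row 2, column 1; remove 8 from row 2 of P and reverse-bump: 8 enters row 1 and ejects 7. So w(2) = 7. P is now [[8]].
Step i=1: Q has 1 at row 1, column 1; remove that cell from P, ejecting 8. So w(1) = 8. P is now [].

So w = 8 7 6 3 1 5 2 4.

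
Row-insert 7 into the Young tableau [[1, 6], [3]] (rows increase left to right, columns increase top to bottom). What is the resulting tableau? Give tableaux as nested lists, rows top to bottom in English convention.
[[1, 6, 7], [3]]

7 is larger than every entry of row 1, so it is appended to row 1. The new tableau is [[1, 6, 7], [3]].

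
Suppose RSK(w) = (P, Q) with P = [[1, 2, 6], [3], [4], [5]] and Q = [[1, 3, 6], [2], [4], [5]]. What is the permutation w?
5 1 4 3 2 6

Reverse the RSK construction: for i from n down to 1, find the cell of Q containing i, remove the entry at that cell from P, and reverse-bump it up through P; the value ejected from row 1 is w(i).

Step i=6: Q has 6 at row 1, column 3; remove that cell from P, ejecting 6. So w(6) = 6. P is now [[1, 2], [3], [4], [5]].
Step i=5: Q has 5 at row 4, column 1; remove 5 from row 4 of P and reverse-bump: 5 enters row 3 and ejects 4; 4 enters row 2 and ejects 3; 3 enters row 1 and ejects 2. So w(5) = 2. P is now [[1, 3], [4], [5]].
Step i=4: Q has 4 at row 3, column 1; remove 5 from row 3 of P and reverse-bump: 5 enters row 2 and ejects 4; 4 enters row 1 and ejects 3. So w(4) = 3. P is now [[1, 4], [5]].
Step i=3: Q has 3 at row 1, column 2; remove that cell from P, ejecting 4. So w(3) = 4. P is now [[1], [5]].
Step i=2: Q has 2 at row 2, column 1; remove 5 from row 2 of P and reverse-bump: 5 enters row 1 and ejects 1. So w(2) = 1. P is now [[5]].
Step i=1: Q has 1 at row 1, column 1; remove that cell from P, ejecting 5. So w(1) = 5. P is now [].

So w = 5 1 4 3 2 6.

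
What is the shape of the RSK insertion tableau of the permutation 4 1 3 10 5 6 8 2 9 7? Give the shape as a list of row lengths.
[6, 2, 2]

Row-insert each entry into an empty tableau.

After inserting 4: P = [[4]].
After inserting 1: P = [[1], [4]].
After inserting 3: P = [[1, 3], [4]].
After inserting 10: P = [[1, 3, 10], [4]].
After inserting 5: P = [[1, 3, 5], [4, 10]].
After inserting 6: P = [[1, 3, 5, 6], [4, 10]].
After inserting 8: P = [[1, 3, 5, 6, 8], [4, 10]].
After inserting 2: P = [[1, 2, 5, 6, 8], [3, 10], [4]].
After inserting 9: P = [[1, 2, 5, 6, 8, 9], [3, 10], [4]].
After inserting 7: P = [[1, 2, 5, 6, 7, 9], [3, 8], [4, 10]].

The final insertion tableau P = [[1, 2, 5, 6, 7, 9], [3, 8], [4, 10]] has shape [6, 2, 2].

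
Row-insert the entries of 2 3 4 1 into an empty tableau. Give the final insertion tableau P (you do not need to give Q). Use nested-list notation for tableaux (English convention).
Insert 2: appended to row 1. P = [[2]].
Insert 3: appended to row 1. P = [[2, 3]].
Insert 4: appended to row 1. P = [[2, 3, 4]].
Insert 1: 1 bumps 2 from row 1; 2 starts row 2. P = [[1, 3, 4], [2]].

So P = [[1, 3, 4], [2]].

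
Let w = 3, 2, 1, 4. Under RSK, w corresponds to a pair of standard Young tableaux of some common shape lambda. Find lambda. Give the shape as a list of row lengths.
[2, 1, 1]

RSK row insertion gives P = [[1, 4], [2], [3]], which has shape [2, 1, 1].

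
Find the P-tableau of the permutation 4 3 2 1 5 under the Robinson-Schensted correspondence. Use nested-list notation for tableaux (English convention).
Insert 4: appended to row 1. P = [[4]].
Insert 3: 3 bumps 4 from row 1; 4 starts row 2. P = [[3], [4]].
Insert 2: 2 bumps 3 from row 1; 3 bumps 4 from row 2; 4 starts row 3. P = [[2], [3], [4]].
Insert 1: 1 bumps 2 from row 1; 2 bumps 3 from row 2; 3 bumps 4 from row 3; 4 starts row 4. P = [[1], [2], [3], [4]].
Insert 5: appended to row 1. P = [[1, 5], [2], [3], [4]].

So P = [[1, 5], [2], [3], [4]].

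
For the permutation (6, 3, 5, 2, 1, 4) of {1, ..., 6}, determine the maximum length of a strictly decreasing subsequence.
4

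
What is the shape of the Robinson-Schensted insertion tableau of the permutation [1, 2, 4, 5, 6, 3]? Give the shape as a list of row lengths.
Row-insert each entry into an empty tableau.

After inserting 1: P = [[1]].
After inserting 2: P = [[1, 2]].
After inserting 4: P = [[1, 2, 4]].
After inserting 5: P = [[1, 2, 4, 5]].
After inserting 6: P = [[1, 2, 4, 5, 6]].
After inserting 3: P = [[1, 2, 3, 5, 6], [4]].

The final insertion tableau P = [[1, 2, 3, 5, 6], [4]] has shape [5, 1].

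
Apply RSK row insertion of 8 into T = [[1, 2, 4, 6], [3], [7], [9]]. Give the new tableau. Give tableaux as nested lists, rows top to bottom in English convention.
[[1, 2, 4, 6, 8], [3], [7], [9]]

8 is larger than every entry of row 1, so it is appended to row 1. The new tableau is [[1, 2, 4, 6, 8], [3], [7], [9]].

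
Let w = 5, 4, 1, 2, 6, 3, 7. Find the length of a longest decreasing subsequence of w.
3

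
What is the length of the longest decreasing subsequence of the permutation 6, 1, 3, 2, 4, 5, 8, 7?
3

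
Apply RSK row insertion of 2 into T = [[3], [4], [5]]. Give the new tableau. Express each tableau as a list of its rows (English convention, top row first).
[[2], [3], [4], [5]]

In row 1, 2 replaces 3 (the leftmost entry greater than 2); 3 is bumped to row 2. In row 2, 3 replaces 4 (the leftmost entry greater than 3); 4 is bumped to row 3. In row 3, 4 replaces 5 (the leftmost entry greater than 4); 5 is bumped to row 4. 5 starts a new row 4. The new tableau is [[2], [3], [4], [5]].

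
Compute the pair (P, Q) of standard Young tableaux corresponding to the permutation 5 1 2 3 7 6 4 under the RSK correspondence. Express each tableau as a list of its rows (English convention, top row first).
P = [[1, 2, 3, 4], [5, 6], [7]], Q = [[1, 3, 4, 5], [2, 6], [7]]

Insert each entry of the permutation into P by Schensted row insertion, recording in Q the position of each new cell.

After inserting 5: P = [[5]].
After inserting 1: P = [[1], [5]].
After inserting 2: P = [[1, 2], [5]].
After inserting 3: P = [[1, 2, 3], [5]].
After inserting 7: P = [[1, 2, 3, 7], [5]].
After inserting 6: P = [[1, 2, 3, 6], [5, 7]].
After inserting 4: P = [[1, 2, 3, 4], [5, 6], [7]].

So P = [[1, 2, 3, 4], [5, 6], [7]], Q = [[1, 3, 4, 5], [2, 6], [7]].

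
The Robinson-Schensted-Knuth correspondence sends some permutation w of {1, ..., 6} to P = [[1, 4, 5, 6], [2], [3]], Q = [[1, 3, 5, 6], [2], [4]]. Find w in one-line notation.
Reverse the RSK construction: for i from n down to 1, find the cell of Q containing i, remove the entry at that cell from P, and reverse-bump it up through P; the value ejected from row 1 is w(i).

Step i=6: Q has 6 at row 1, column 4; remove that cell from P, ejecting 6. So w(6) = 6. P is now [[1, 4, 5], [2], [3]].
Step i=5: Q has 5 at row 1, column 3; remove that cell from P, ejecting 5. So w(5) = 5. P is now [[1, 4], [2], [3]].
Step i=4: Q has 4 at row 3, column 1; remove 3 from row 3 of P and reverse-bump: 3 enters row 2 and ejects 2; 2 enters row 1 and ejects 1. So w(4) = 1. P is now [[2, 4], [3]].
Step i=3: Q has 3 at row 1, column 2; remove that cell from P, ejecting 4. So w(3) = 4. P is now [[2], [3]].
Step i=2: Q has 2 at row 2, column 1; remove 3 from row 2 of P and reverse-bump: 3 enters row 1 and ejects 2. So w(2) = 2. P is now [[3]].
Step i=1: Q has 1 at row 1, column 1; remove that cell from P, ejecting 3. So w(1) = 3. P is now [].

So w = 3 2 4 1 5 6.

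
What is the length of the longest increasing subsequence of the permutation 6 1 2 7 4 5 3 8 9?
6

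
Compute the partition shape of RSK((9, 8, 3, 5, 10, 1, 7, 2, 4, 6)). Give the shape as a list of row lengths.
Row-insert each entry into an empty tableau.

After inserting 9: P = [[9]].
After inserting 8: P = [[8], [9]].
After inserting 3: P = [[3], [8], [9]].
After inserting 5: P = [[3, 5], [8], [9]].
After inserting 10: P = [[3, 5, 10], [8], [9]].
After inserting 1: P = [[1, 5, 10], [3], [8], [9]].
After inserting 7: P = [[1, 5, 7], [3, 10], [8], [9]].
After inserting 2: P = [[1, 2, 7], [3, 5], [8, 10], [9]].
After inserting 4: P = [[1, 2, 4], [3, 5, 7], [8, 10], [9]].
After inserting 6: P = [[1, 2, 4, 6], [3, 5, 7], [8, 10], [9]].

The final insertion tableau P = [[1, 2, 4, 6], [3, 5, 7], [8, 10], [9]] has shape [4, 3, 2, 1].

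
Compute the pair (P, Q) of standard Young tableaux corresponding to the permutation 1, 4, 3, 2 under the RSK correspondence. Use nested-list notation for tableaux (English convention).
Insert each entry of the permutation into P by Schensted row insertion, recording in Q the position of each new cell.

Insert 1: appended to row 1. P = [[1]].
Insert 4: appended to row 1. P = [[1, 4]].
Insert 3: 3 bumps 4 from row 1; 4 starts row 2. P = [[1, 3], [4]].
Insert 2: 2 bumps 3 from row 1; 3 bumps 4 from row 2; 4 starts row 3. P = [[1, 2], [3], [4]].

So P = [[1, 2], [3], [4]], Q = [[1, 2], [3], [4]].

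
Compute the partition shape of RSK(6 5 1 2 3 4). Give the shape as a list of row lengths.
[4, 1, 1]

Row-insert each entry into an empty tableau.

After inserting 6: P = [[6]].
After inserting 5: P = [[5], [6]].
After inserting 1: P = [[1], [5], [6]].
After inserting 2: P = [[1, 2], [5], [6]].
After inserting 3: P = [[1, 2, 3], [5], [6]].
After inserting 4: P = [[1, 2, 3, 4], [5], [6]].

The final insertion tableau P = [[1, 2, 3, 4], [5], [6]] has shape [4, 1, 1].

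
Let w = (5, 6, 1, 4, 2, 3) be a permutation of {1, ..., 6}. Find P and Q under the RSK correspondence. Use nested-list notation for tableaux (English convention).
Insert each entry of the permutation into P by Schensted row insertion, recording in Q the position of each new cell.

After inserting 5: P = [[5]].
After inserting 6: P = [[5, 6]].
After inserting 1: P = [[1, 6], [5]].
After inserting 4: P = [[1, 4], [5, 6]].
After inserting 2: P = [[1, 2], [4, 6], [5]].
After inserting 3: P = [[1, 2, 3], [4, 6], [5]].

So P = [[1, 2, 3], [4, 6], [5]], Q = [[1, 2, 6], [3, 4], [5]].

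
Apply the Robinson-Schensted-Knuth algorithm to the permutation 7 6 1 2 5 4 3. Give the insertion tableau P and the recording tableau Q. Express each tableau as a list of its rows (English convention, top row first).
Insert each entry of the permutation into P by Schensted row insertion, recording in Q the position of each new cell.

Insert 7: appended to row 1. P = [[7]], Q = [[1]].
Insert 6: 6 bumps 7 from row 1; 7 starts row 2. P = [[6], [7]], Q = [[1], [2]].
Insert 1: 1 bumps 6 from row 1; 6 bumps 7 from row 2; 7 starts row 3. P = [[1], [6], [7]], Q = [[1], [2], [3]].
Insert 2: appended to row 1. P = [[1, 2], [6], [7]], Q = [[1, 4], [2], [3]].
Insert 5: appended to row 1. P = [[1, 2, 5], [6], [7]], Q = [[1, 4, 5], [2], [3]].
Insert 4: 4 bumps 5 from row 1; 5 bumps 6 from row 2; 6 bumps 7 from row 3; 7 starts row 4. P = [[1, 2, 4], [5], [6], [7]], Q = [[1, 4, 5], [2], [3], [6]].
Insert 3: 3 bumps 4 from row 1; 4 bumps 5 from row 2; 5 bumps 6 from row 3; 6 bumps 7 from row 4; 7 starts row 5. P = [[1, 2, 3], [4], [5], [6], [7]], Q = [[1, 4, 5], [2], [3], [6], [7]].

So P = [[1, 2, 3], [4], [5], [6], [7]], Q = [[1, 4, 5], [2], [3], [6], [7]].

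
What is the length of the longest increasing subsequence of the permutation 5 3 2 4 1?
2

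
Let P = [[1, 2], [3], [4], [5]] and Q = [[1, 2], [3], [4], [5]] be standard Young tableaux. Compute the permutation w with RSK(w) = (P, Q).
1 5 4 3 2

Reverse the RSK construction: for i from n down to 1, find the cell of Q containing i, remove the entry at that cell from P, and reverse-bump it up through P; the value ejected from row 1 is w(i).

Step i=5: Q has 5 at row 4, column 1; remove 5 from row 4 of P and reverse-bump: 5 enters row 3 and ejects 4; 4 enters row 2 and ejects 3; 3 enters row 1 and ejects 2. So w(5) = 2. P is now [[1, 3], [4], [5]].
Step i=4: Q has 4 at row 3, column 1; remove 5 from row 3 of P and reverse-bump: 5 enters row 2 and ejects 4; 4 enters row 1 and ejects 3. So w(4) = 3. P is now [[1, 4], [5]].
Step i=3: Q has 3 at row 2, column 1; remove 5 from row 2 of P and reverse-bump: 5 enters row 1 and ejects 4. So w(3) = 4. P is now [[1, 5]].
Step i=2: Q has 2 at row 1, column 2; remove that cell from P, ejecting 5. So w(2) = 5. P is now [[1]].
Step i=1: Q has 1 at row 1, column 1; remove that cell from P, ejecting 1. So w(1) = 1. P is now [].

So w = 1 5 4 3 2.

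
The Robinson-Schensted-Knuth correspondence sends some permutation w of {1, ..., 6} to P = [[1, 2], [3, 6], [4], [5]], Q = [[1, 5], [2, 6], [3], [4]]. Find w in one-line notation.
Reverse the RSK construction: for i from n down to 1, find the cell of Q containing i, remove the entry at that cell from P, and reverse-bump it up through P; the value ejected from row 1 is w(i).

Step i=6: Q has 6 at row 2, column 2; remove 6 from row 2 of P and reverse-bump: 6 enters row 1 and ejects 2. So w(6) = 2. P is now [[1, 6], [3], [4], [5]].
Step i=5: Q has 5 at row 1, column 2; remove that cell from P, ejecting 6. So w(5) = 6. P is now [[1], [3], [4], [5]].
Step i=4: Q has 4 at row 4, column 1; remove 5 from row 4 of P and reverse-bump: 5 enters row 3 and ejects 4; 4 enters row 2 and ejects 3; 3 enters row 1 and ejects 1. So w(4) = 1. P is now [[3], [4], [5]].
Step i=3: Q has 3 at row 3, column 1; remove 5 from row 3 of P and reverse-bump: 5 enters row 2 and ejects 4; 4 enters row 1 and ejects 3. So w(3) = 3. P is now [[4], [5]].
Step i=2: Q has 2 at row 2, column 1; remove 5 from row 2 of P and reverse-bump: 5 enters row 1 and ejects 4. So w(2) = 4. P is now [[5]].
Step i=1: Q has 1 at row 1, column 1; remove that cell from P, ejecting 5. So w(1) = 5. P is now [].

So w = 5 4 3 1 6 2.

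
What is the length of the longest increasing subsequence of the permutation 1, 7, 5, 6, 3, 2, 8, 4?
4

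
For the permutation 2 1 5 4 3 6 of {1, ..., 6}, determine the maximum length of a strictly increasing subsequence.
3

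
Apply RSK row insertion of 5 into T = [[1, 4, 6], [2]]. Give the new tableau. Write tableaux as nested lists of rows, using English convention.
[[1, 4, 5], [2, 6]]

In row 1, 5 replaces 6 (the leftmost entry greater than 5); 6 is bumped to row 2. 6 is appended to row 2. The new tableau is [[1, 4, 5], [2, 6]].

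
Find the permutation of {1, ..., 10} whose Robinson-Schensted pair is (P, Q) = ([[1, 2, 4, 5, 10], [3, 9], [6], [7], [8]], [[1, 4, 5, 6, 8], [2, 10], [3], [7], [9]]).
Reverse RSK: for i = n, n-1, ..., 1, locate i in Q, remove the corresponding corner cell from P, and reverse-bump its entry up through P; the value ejected from row 1 is w(i).

So w = 8 7 1 3 6 9 4 10 2 5.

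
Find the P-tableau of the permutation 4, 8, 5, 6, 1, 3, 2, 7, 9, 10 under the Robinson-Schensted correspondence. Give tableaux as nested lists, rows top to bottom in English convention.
P = [[1, 2, 6, 7, 9, 10], [3, 5], [4], [8]]

After inserting 4: P = [[4]].
After inserting 8: P = [[4, 8]].
After inserting 5: P = [[4, 5], [8]].
After inserting 6: P = [[4, 5, 6], [8]].
After inserting 1: P = [[1, 5, 6], [4], [8]].
After inserting 3: P = [[1, 3, 6], [4, 5], [8]].
After inserting 2: P = [[1, 2, 6], [3, 5], [4], [8]].
After inserting 7: P = [[1, 2, 6, 7], [3, 5], [4], [8]].
After inserting 9: P = [[1, 2, 6, 7, 9], [3, 5], [4], [8]].
After inserting 10: P = [[1, 2, 6, 7, 9, 10], [3, 5], [4], [8]].

So P = [[1, 2, 6, 7, 9, 10], [3, 5], [4], [8]].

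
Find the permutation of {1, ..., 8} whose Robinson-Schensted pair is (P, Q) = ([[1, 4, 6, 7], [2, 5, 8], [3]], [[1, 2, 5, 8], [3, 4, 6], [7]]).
3 5 2 4 8 6 1 7

Reverse RSK: for i = n, n-1, ..., 1, locate i in Q, remove the corresponding corner cell from P, and reverse-bump its entry up through P; the value ejected from row 1 is w(i).

So w = 3 5 2 4 8 6 1 7.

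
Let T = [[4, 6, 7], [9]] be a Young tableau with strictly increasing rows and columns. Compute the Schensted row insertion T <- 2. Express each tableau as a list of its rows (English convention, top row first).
[[2, 6, 7], [4], [9]]

In row 1, 2 replaces 4 (the leftmost entry greater than 2); 4 is bumped to row 2. In row 2, 4 replaces 9 (the leftmost entry greater than 4); 9 is bumped to row 3. 9 starts a new row 3. The new tableau is [[2, 6, 7], [4], [9]].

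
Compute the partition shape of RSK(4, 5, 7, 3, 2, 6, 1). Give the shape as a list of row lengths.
[3, 2, 1, 1]

RSK row insertion gives P = [[1, 5, 6], [2, 7], [3], [4]], which has shape [3, 2, 1, 1].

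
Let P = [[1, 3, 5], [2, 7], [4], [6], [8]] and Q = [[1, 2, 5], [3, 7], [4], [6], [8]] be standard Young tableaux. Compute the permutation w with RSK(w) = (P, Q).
2 8 6 4 7 3 5 1

Reverse the RSK construction: for i from n down to 1, find the cell of Q containing i, remove the entry at that cell from P, and reverse-bump it up through P; the value ejected from row 1 is w(i).

Step i=8: Q has 8 at row 5, column 1; remove 8 from row 5 of P and reverse-bump: 8 enters row 4 and ejects 6; 6 enters row 3 and ejects 4; 4 enters row 2 and ejects 2; 2 enters row 1 and ejects 1. So w(8) = 1. P is now [[2, 3, 5], [4, 7], [6], [8]].
Step i=7: Q has 7 at row 2, column 2; remove 7 from row 2 of P and reverse-bump: 7 enters row 1 and ejects 5. So w(7) = 5. P is now [[2, 3, 7], [4], [6], [8]].
Step i=6: Q has 6 at row 4, column 1; remove 8 from row 4 of P and reverse-bump: 8 enters row 3 and ejects 6; 6 enters row 2 and ejects 4; 4 enters row 1 and ejects 3. So w(6) = 3. P is now [[2, 4, 7], [6], [8]].
Step i=5: Q has 5 at row 1, column 3; remove that cell from P, ejecting 7. So w(5) = 7. P is now [[2, 4], [6], [8]].
Step i=4: Q has 4 at row 3, column 1; remove 8 from row 3 of P and reverse-bump: 8 enters row 2 and ejects 6; 6 enters row 1 and ejects 4. So w(4) = 4. P is now [[2, 6], [8]].
Step i=3: Q has 3 at row 2, column 1; remove 8 from row 2 of P and reverse-bump: 8 enters row 1 and ejects 6. So w(3) = 6. P is now [[2, 8]].
Step i=2: Q has 2 at row 1, column 2; remove that cell from P, ejecting 8. So w(2) = 8. P is now [[2]].
Step i=1: Q has 1 at row 1, column 1; remove that cell from P, ejecting 2. So w(1) = 2. P is now [].

So w = 2 8 6 4 7 3 5 1.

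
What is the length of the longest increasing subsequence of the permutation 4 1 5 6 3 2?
3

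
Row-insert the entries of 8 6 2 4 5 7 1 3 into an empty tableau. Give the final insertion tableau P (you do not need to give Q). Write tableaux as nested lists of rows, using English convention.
P = [[1, 3, 5, 7], [2, 4], [6], [8]]

Insert 8: appended to row 1. P = [[8]].
Insert 6: 6 bumps 8 from row 1; 8 starts row 2. P = [[6], [8]].
Insert 2: 2 bumps 6 from row 1; 6 bumps 8 from row 2; 8 starts row 3. P = [[2], [6], [8]].
Insert 4: appended to row 1. P = [[2, 4], [6], [8]].
Insert 5: appended to row 1. P = [[2, 4, 5], [6], [8]].
Insert 7: appended to row 1. P = [[2, 4, 5, 7], [6], [8]].
Insert 1: 1 bumps 2 from row 1; 2 bumps 6 from row 2; 6 bumps 8 from row 3; 8 starts row 4. P = [[1, 4, 5, 7], [2], [6], [8]].
Insert 3: 3 bumps 4 from row 1; 4 appends to row 2. P = [[1, 3, 5, 7], [2, 4], [6], [8]].

So P = [[1, 3, 5, 7], [2, 4], [6], [8]].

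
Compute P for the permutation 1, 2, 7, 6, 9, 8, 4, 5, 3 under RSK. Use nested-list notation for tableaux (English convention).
Insert 1: appended to row 1. P = [[1]].
Insert 2: appended to row 1. P = [[1, 2]].
Insert 7: appended to row 1. P = [[1, 2, 7]].
Insert 6: 6 bumps 7 from row 1; 7 starts row 2. P = [[1, 2, 6], [7]].
Insert 9: appended to row 1. P = [[1, 2, 6, 9], [7]].
Insert 8: 8 bumps 9 from row 1; 9 appends to row 2. P = [[1, 2, 6, 8], [7, 9]].
Insert 4: 4 bumps 6 from row 1; 6 bumps 7 from row 2; 7 starts row 3. P = [[1, 2, 4, 8], [6, 9], [7]].
Insert 5: 5 bumps 8 from row 1; 8 bumps 9 from row 2; 9 appends to row 3. P = [[1, 2, 4, 5], [6, 8], [7, 9]].
Insert 3: 3 bumps 4 from row 1; 4 bumps 6 from row 2; 6 bumps 7 from row 3; 7 starts row 4. P = [[1, 2, 3, 5], [4, 8], [6, 9], [7]].

So P = [[1, 2, 3, 5], [4, 8], [6, 9], [7]].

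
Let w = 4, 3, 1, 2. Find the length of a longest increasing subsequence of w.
2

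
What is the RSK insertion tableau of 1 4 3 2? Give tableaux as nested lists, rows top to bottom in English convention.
Insert 1: appended to row 1. P = [[1]].
Insert 4: appended to row 1. P = [[1, 4]].
Insert 3: 3 bumps 4 from row 1; 4 starts row 2. P = [[1, 3], [4]].
Insert 2: 2 bumps 3 from row 1; 3 bumps 4 from row 2; 4 starts row 3. P = [[1, 2], [3], [4]].

So P = [[1, 2], [3], [4]].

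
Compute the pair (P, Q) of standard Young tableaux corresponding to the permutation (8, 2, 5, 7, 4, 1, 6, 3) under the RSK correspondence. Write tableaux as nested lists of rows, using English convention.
P = [[1, 3, 6], [2, 4], [5, 7], [8]], Q = [[1, 3, 4], [2, 7], [5, 8], [6]]

Insert each entry of the permutation into P by Schensted row insertion, recording in Q the position of each new cell.

Insert 8: appended to row 1. P = [[8]], Q = [[1]].
Insert 2: 2 bumps 8 from row 1; 8 starts row 2. P = [[2], [8]], Q = [[1], [2]].
Insert 5: appended to row 1. P = [[2, 5], [8]], Q = [[1, 3], [2]].
Insert 7: appended to row 1. P = [[2, 5, 7], [8]], Q = [[1, 3, 4], [2]].
Insert 4: 4 bumps 5 from row 1; 5 bumps 8 from row 2; 8 starts row 3. P = [[2, 4, 7], [5], [8]], Q = [[1, 3, 4], [2], [5]].
Insert 1: 1 bumps 2 from row 1; 2 bumps 5 from row 2; 5 bumps 8 from row 3; 8 starts row 4. P = [[1, 4, 7], [2], [5], [8]], Q = [[1, 3, 4], [2], [5], [6]].
Insert 6: 6 bumps 7 from row 1; 7 appends to row 2. P = [[1, 4, 6], [2, 7], [5], [8]], Q = [[1, 3, 4], [2, 7], [5], [6]].
Insert 3: 3 bumps 4 from row 1; 4 bumps 7 from row 2; 7 appends to row 3. P = [[1, 3, 6], [2, 4], [5, 7], [8]], Q = [[1, 3, 4], [2, 7], [5, 8], [6]].

So P = [[1, 3, 6], [2, 4], [5, 7], [8]], Q = [[1, 3, 4], [2, 7], [5, 8], [6]].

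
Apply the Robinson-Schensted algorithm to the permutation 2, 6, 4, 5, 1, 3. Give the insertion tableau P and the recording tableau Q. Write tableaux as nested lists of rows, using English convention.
Insert each entry of the permutation into P by Schensted row insertion, recording in Q the position of each new cell.

Insert 2: appended to row 1. P = [[2]].
Insert 6: appended to row 1. P = [[2, 6]].
Insert 4: 4 bumps 6 from row 1; 6 starts row 2. P = [[2, 4], [6]].
Insert 5: appended to row 1. P = [[2, 4, 5], [6]].
Insert 1: 1 bumps 2 from row 1; 2 bumps 6 from row 2; 6 starts row 3. P = [[1, 4, 5], [2], [6]].
Insert 3: 3 bumps 4 from row 1; 4 appends to row 2. P = [[1, 3, 5], [2, 4], [6]].

So P = [[1, 3, 5], [2, 4], [6]], Q = [[1, 2, 4], [3, 6], [5]].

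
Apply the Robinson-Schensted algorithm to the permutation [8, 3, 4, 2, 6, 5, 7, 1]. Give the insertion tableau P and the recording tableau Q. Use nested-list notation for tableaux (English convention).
P = [[1, 4, 5, 7], [2, 6], [3], [8]], Q = [[1, 3, 5, 7], [2, 6], [4], [8]]

Insert each entry of the permutation into P by Schensted row insertion, recording in Q the position of each new cell.

After inserting 8: P = [[8]].
After inserting 3: P = [[3], [8]].
After inserting 4: P = [[3, 4], [8]].
After inserting 2: P = [[2, 4], [3], [8]].
After inserting 6: P = [[2, 4, 6], [3], [8]].
After inserting 5: P = [[2, 4, 5], [3, 6], [8]].
After inserting 7: P = [[2, 4, 5, 7], [3, 6], [8]].
After inserting 1: P = [[1, 4, 5, 7], [2, 6], [3], [8]].

So P = [[1, 4, 5, 7], [2, 6], [3], [8]], Q = [[1, 3, 5, 7], [2, 6], [4], [8]].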